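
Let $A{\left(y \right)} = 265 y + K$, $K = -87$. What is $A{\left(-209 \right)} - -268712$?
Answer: $213240$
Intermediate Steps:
$A{\left(y \right)} = -87 + 265 y$ ($A{\left(y \right)} = 265 y - 87 = -87 + 265 y$)
$A{\left(-209 \right)} - -268712 = \left(-87 + 265 \left(-209\right)\right) - -268712 = \left(-87 - 55385\right) + 268712 = -55472 + 268712 = 213240$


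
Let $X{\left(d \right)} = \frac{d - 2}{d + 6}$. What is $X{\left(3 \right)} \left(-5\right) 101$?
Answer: $- \frac{505}{9} \approx -56.111$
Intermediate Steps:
$X{\left(d \right)} = \frac{-2 + d}{6 + d}$
$X{\left(3 \right)} \left(-5\right) 101 = \frac{-2 + 3}{6 + 3} \left(-5\right) 101 = \frac{1}{9} \cdot 1 \left(-5\right) 101 = \frac{1}{9} \left(-5\right) 101 = \left(- \frac{5}{9}\right) 101 = - \frac{505}{9}$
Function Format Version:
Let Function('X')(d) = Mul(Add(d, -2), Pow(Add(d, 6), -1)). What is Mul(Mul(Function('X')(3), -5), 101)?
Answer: Rational(-505, 9) ≈ -56.111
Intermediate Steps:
Function('X')(d) = Mul(Pow(Add(6, d), -1), Add(-2, d)) (Function('X')(d) = Mul(Add(-2, d), Pow(Add(6, d), -1)) = Mul(Pow(Add(6, d), -1), Add(-2, d)))
Mul(Mul(Function('X')(3), -5), 101) = Mul(Mul(Mul(Pow(Add(6, 3), -1), Add(-2, 3)), -5), 101) = Mul(Mul(Mul(Pow(9, -1), 1), -5), 101) = Mul(Mul(Mul(Rational(1, 9), 1), -5), 101) = Mul(Mul(Rational(1, 9), -5), 101) = Mul(Rational(-5, 9), 101) = Rational(-505, 9)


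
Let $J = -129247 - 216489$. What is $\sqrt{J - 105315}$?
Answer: $i \sqrt{451051} \approx 671.6 i$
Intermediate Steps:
$J = -345736$
$\sqrt{J - 105315} = \sqrt{-345736 - 105315} = \sqrt{-451051} = i \sqrt{451051}$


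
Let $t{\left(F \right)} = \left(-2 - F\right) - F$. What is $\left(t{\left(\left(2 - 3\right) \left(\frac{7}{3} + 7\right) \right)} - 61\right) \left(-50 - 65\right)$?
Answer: $\frac{15295}{3} \approx 5098.3$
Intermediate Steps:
$t{\left(F \right)} = -2 - 2 F$
$\left(t{\left(\left(2 - 3\right) \left(\frac{7}{3} + 7\right) \right)} - 61\right) \left(-50 - 65\right) = \left(\left(-2 - 2 \left(2 - 3\right) \left(\frac{7}{3} + 7\right)\right) - 61\right) \left(-50 - 65\right) = \left(\left(-2 - 2 \left(- (7 \cdot \frac{1}{3} + 7)\right)\right) - 61\right) \left(-50 - 65\right) = \left(\left(-2 - 2 \left(- (\frac{7}{3} + 7)\right)\right) - 61\right) \left(-115\right) = \left(\left(-2 - 2 \left(\left(-1\right) \frac{28}{3}\right)\right) - 61\right) \left(-115\right) = \left(\left(-2 - - \frac{56}{3}\right) - 61\right) \left(-115\right) = \left(\left(-2 + \frac{56}{3}\right) - 61\right) \left(-115\right) = \left(\frac{50}{3} - 61\right) \left(-115\right) = \left(- \frac{133}{3}\right) \left(-115\right) = \frac{15295}{3}$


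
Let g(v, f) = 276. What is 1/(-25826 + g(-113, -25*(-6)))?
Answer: -1/25550 ≈ -3.9139e-5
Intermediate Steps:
1/(-25826 + g(-113, -25*(-6))) = 1/(-25826 + 276) = 1/(-25550) = -1/25550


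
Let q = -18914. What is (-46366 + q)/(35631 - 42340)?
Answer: 65280/6709 ≈ 9.7302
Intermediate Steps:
(-46366 + q)/(35631 - 42340) = (-46366 - 18914)/(35631 - 42340) = -65280/(-6709) = -65280*(-1/6709) = 65280/6709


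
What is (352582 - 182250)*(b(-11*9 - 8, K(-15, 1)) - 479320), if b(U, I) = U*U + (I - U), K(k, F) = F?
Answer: -79675007316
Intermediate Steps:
b(U, I) = I + U**2 - U (b(U, I) = U**2 + (I - U) = I + U**2 - U)
(352582 - 182250)*(b(-11*9 - 8, K(-15, 1)) - 479320) = (352582 - 182250)*((1 + (-11*9 - 8)**2 - (-11*9 - 8)) - 479320) = 170332*((1 + (-99 - 8)**2 - (-99 - 8)) - 479320) = 170332*((1 + (-107)**2 - 1*(-107)) - 479320) = 170332*((1 + 11449 + 107) - 479320) = 170332*(11557 - 479320) = 170332*(-467763) = -79675007316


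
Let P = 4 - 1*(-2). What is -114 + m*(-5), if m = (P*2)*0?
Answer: -114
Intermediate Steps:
P = 6 (P = 4 + 2 = 6)
m = 0 (m = (6*2)*0 = 12*0 = 0)
-114 + m*(-5) = -114 + 0*(-5) = -114 + 0 = -114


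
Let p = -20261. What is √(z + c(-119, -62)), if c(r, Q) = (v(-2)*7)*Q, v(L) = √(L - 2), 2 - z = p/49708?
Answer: √(5146111 - 1855301392*I)/1462 ≈ 20.862 - 20.804*I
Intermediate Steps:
z = 119677/49708 (z = 2 - (-20261)/49708 = 2 - 1*(-20261/49708) = 2 + 20261/49708 = 119677/49708 ≈ 2.4076)
v(L) = √(-2 + L)
c(r, Q) = 14*I*Q (c(r, Q) = (√(-2 - 2)*7)*Q = (√(-4)*7)*Q = ((2*I)*7)*Q = (14*I)*Q = 14*I*Q)
√(z + c(-119, -62)) = √(119677/49708 + 14*I*(-62)) = √(119677/49708 - 868*I)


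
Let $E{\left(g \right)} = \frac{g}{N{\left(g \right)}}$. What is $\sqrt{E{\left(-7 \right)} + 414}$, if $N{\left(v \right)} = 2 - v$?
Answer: $\frac{\sqrt{3719}}{3} \approx 20.328$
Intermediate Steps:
$E{\left(g \right)} = \frac{g}{2 - g}$
$\sqrt{E{\left(-7 \right)} + 414} = \sqrt{\left(-1\right) \left(-7\right) \frac{1}{-2 - 7} + 414} = \sqrt{\left(-1\right) \left(-7\right) \frac{1}{-9} + 414} = \sqrt{\left(-1\right) \left(-7\right) \left(- \frac{1}{9}\right) + 414} = \sqrt{- \frac{7}{9} + 414} = \sqrt{\frac{3719}{9}} = \frac{\sqrt{3719}}{3}$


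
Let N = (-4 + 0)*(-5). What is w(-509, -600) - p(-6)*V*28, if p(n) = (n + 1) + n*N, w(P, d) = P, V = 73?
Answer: 254991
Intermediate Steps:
N = 20 (N = -4*(-5) = 20)
p(n) = 1 + 21*n (p(n) = (n + 1) + n*20 = (1 + n) + 20*n = 1 + 21*n)
w(-509, -600) - p(-6)*V*28 = -509 - (1 + 21*(-6))*73*28 = -509 - (1 - 126)*73*28 = -509 - (-125*73)*28 = -509 - (-9125)*28 = -509 - 1*(-255500) = -509 + 255500 = 254991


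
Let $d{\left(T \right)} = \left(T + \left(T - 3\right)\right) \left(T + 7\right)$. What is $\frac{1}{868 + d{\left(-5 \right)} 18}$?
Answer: $\frac{1}{400} \approx 0.0025$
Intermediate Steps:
$d{\left(T \right)} = \left(-3 + 2 T\right) \left(7 + T\right)$ ($d{\left(T \right)} = \left(T + \left(-3 + T\right)\right) \left(7 + T\right) = \left(-3 + 2 T\right) \left(7 + T\right)$)
$\frac{1}{868 + d{\left(-5 \right)} 18} = \frac{1}{868 + \left(-21 + 2 \left(-5\right)^{2} + 11 \left(-5\right)\right) 18} = \frac{1}{868 + \left(-21 + 2 \cdot 25 - 55\right) 18} = \frac{1}{868 + \left(-21 + 50 - 55\right) 18} = \frac{1}{868 - 468} = \frac{1}{400}$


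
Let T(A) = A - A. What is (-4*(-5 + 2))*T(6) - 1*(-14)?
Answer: 14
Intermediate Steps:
T(A) = 0
(-4*(-5 + 2))*T(6) - 1*(-14) = -4*(-5 + 2)*0 - 1*(-14) = -4*(-3)*0 + 14 = 12*0 + 14 = 0 + 14 = 14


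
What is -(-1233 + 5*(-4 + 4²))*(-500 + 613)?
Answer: 132549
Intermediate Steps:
-(-1233 + 5*(-4 + 4²))*(-500 + 613) = -(-1233 + 5*(-4 + 16))*113 = -(-1233 + 5*12)*113 = -(-1233 + 60)*113 = -(-1173)*113 = -1*(-132549) = 132549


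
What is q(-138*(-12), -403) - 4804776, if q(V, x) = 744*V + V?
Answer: -3571056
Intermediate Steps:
q(V, x) = 745*V
q(-138*(-12), -403) - 4804776 = 745*(-138*(-12)) - 4804776 = 745*1656 - 4804776 = 1233720 - 4804776 = -3571056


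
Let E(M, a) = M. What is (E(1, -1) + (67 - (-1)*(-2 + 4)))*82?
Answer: 5740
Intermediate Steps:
(E(1, -1) + (67 - (-1)*(-2 + 4)))*82 = (1 + (67 - (-1)*(-2 + 4)))*82 = (1 + (67 - (-1)*2))*82 = (1 + (67 - 1*(-2)))*82 = (1 + (67 + 2))*82 = (1 + 69)*82 = 70*82 = 5740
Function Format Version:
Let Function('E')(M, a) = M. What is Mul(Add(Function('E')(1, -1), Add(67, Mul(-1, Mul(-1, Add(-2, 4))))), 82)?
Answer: 5740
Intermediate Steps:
Mul(Add(Function('E')(1, -1), Add(67, Mul(-1, Mul(-1, Add(-2, 4))))), 82) = Mul(Add(1, Add(67, Mul(-1, Mul(-1, Add(-2, 4))))), 82) = Mul(Add(1, Add(67, Mul(-1, Mul(-1, 2)))), 82) = Mul(Add(1, Add(67, Mul(-1, -2))), 82) = Mul(Add(1, Add(67, 2)), 82) = Mul(Add(1, 69), 82) = Mul(70, 82) = 5740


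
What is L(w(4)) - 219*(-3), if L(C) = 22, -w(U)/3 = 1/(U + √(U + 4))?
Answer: 679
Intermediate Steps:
w(U) = -3/(U + √(4 + U)) (w(U) = -3/(U + √(U + 4)) = -3/(U + √(4 + U)))
L(w(4)) - 219*(-3) = 22 - 219*(-3) = 22 - 1*(-657) = 22 + 657 = 679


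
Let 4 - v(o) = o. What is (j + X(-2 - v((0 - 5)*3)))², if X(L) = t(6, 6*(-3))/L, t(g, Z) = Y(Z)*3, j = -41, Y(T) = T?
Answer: 72361/49 ≈ 1476.8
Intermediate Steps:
v(o) = 4 - o
t(g, Z) = 3*Z (t(g, Z) = Z*3 = 3*Z)
X(L) = -54/L (X(L) = (3*(6*(-3)))/L = (3*(-18))/L = -54/L)
(j + X(-2 - v((0 - 5)*3)))² = (-41 - 54/(-2 - (4 - (0 - 5)*3)))² = (-41 - 54/(-2 - (4 - (-5)*3)))² = (-41 - 54/(-2 - (4 - 1*(-15))))² = (-41 - 54/(-2 - (4 + 15)))² = (-41 - 54/(-2 - 1*19))² = (-41 - 54/(-2 - 19))² = (-41 - 54/(-21))² = (-41 - 54*(-1/21))² = (-41 + 18/7)² = (-269/7)² = 72361/49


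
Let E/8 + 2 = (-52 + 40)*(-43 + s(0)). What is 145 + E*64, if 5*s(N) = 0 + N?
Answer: 263313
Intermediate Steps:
s(N) = N/5 (s(N) = (0 + N)/5 = N/5)
E = 4112 (E = -16 + 8*((-52 + 40)*(-43 + (⅕)*0)) = -16 + 8*(-12*(-43 + 0)) = -16 + 8*(-12*(-43)) = -16 + 8*516 = -16 + 4128 = 4112)
145 + E*64 = 145 + 4112*64 = 145 + 263168 = 263313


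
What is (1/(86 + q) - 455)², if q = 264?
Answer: 25360244001/122500 ≈ 2.0702e+5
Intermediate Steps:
(1/(86 + q) - 455)² = (1/(86 + 264) - 455)² = (1/350 - 455)² = (-159249/350)² = 25360244001/122500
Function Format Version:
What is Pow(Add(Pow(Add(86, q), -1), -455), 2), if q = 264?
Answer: Rational(25360244001, 122500) ≈ 2.0702e+5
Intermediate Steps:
Pow(Add(Pow(Add(86, q), -1), -455), 2) = Pow(Add(Pow(Add(86, 264), -1), -455), 2) = Pow(Add(Pow(350, -1), -455), 2) = Pow(Add(Rational(1, 350), -455), 2) = Pow(Rational(-159249, 350), 2) = Rational(25360244001, 122500)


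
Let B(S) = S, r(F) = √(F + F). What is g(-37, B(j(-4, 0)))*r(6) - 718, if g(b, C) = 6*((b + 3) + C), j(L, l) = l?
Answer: -718 - 408*√3 ≈ -1424.7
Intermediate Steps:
r(F) = √2*√F (r(F) = √(2*F) = √2*√F)
g(b, C) = 18 + 6*C + 6*b (g(b, C) = 6*((3 + b) + C) = 6*(3 + C + b) = 18 + 6*C + 6*b)
g(-37, B(j(-4, 0)))*r(6) - 718 = (18 + 6*0 + 6*(-37))*(√2*√6) - 718 = (18 + 0 - 222)*(2*√3) - 718 = -408*√3 - 718 = -718 - 408*√3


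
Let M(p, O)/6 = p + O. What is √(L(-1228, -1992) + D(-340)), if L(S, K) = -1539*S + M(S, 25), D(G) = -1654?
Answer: 2*√470255 ≈ 1371.5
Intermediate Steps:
M(p, O) = 6*O + 6*p (M(p, O) = 6*(p + O) = 6*(O + p) = 6*O + 6*p)
L(S, K) = 150 - 1533*S (L(S, K) = -1539*S + (6*25 + 6*S) = -1539*S + (150 + 6*S) = 150 - 1533*S)
√(L(-1228, -1992) + D(-340)) = √((150 - 1533*(-1228)) - 1654) = √((150 + 1882524) - 1654) = √(1882674 - 1654) = √1881020 = 2*√470255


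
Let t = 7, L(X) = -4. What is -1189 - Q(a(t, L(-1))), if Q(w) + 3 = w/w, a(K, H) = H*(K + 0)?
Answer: -1187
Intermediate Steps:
a(K, H) = H*K
Q(w) = -2 (Q(w) = -3 + w/w = -3 + 1 = -2)
-1189 - Q(a(t, L(-1))) = -1189 - 1*(-2) = -1189 + 2 = -1187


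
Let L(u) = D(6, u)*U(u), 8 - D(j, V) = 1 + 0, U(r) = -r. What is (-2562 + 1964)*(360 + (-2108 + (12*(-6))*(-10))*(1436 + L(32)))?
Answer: 1005773808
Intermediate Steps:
D(j, V) = 7 (D(j, V) = 8 - (1 + 0) = 8 - 1*1 = 8 - 1 = 7)
L(u) = -7*u (L(u) = 7*(-u) = -7*u)
(-2562 + 1964)*(360 + (-2108 + (12*(-6))*(-10))*(1436 + L(32))) = (-2562 + 1964)*(360 + (-2108 + (12*(-6))*(-10))*(1436 - 7*32)) = -598*(360 + (-2108 - 72*(-10))*(1436 - 224)) = -598*(360 + (-2108 + 720)*1212) = -598*(360 - 1388*1212) = -598*(360 - 1682256) = -598*(-1681896) = 1005773808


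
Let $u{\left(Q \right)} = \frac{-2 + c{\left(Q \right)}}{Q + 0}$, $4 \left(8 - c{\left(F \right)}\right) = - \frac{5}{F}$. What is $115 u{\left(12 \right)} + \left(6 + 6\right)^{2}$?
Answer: $\frac{116639}{576} \approx 202.5$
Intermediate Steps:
$c{\left(F \right)} = 8 + \frac{5}{4 F}$ ($c{\left(F \right)} = 8 - \frac{\left(-5\right) \frac{1}{F}}{4} = 8 + \frac{5}{4 F}$)
$u{\left(Q \right)} = \frac{6 + \frac{5}{4 Q}}{Q}$ ($u{\left(Q \right)} = \frac{-2 + \left(8 + \frac{5}{4 Q}\right)}{Q + 0} = \frac{6 + \frac{5}{4 Q}}{Q}$)
$115 u{\left(12 \right)} + \left(6 + 6\right)^{2} = 115 \frac{5 + 24 \cdot 12}{4 \cdot 144} + \left(6 + 6\right)^{2} = 115 \cdot \frac{1}{4} \cdot \frac{1}{144} \left(5 + 288\right) + 12^{2} = 115 \cdot \frac{1}{4} \cdot \frac{1}{144} \cdot 293 + 144 = 115 \cdot \frac{293}{576} + 144 = \frac{33695}{576} + 144 = \frac{116639}{576}$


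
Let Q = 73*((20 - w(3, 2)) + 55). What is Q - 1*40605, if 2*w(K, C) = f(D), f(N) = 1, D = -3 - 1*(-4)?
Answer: -70333/2 ≈ -35167.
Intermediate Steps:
D = 1 (D = -3 + 4 = 1)
w(K, C) = 1/2 (w(K, C) = (1/2)*1 = 1/2)
Q = 10877/2 (Q = 73*((20 - 1*1/2) + 55) = 73*((20 - 1/2) + 55) = 73*(39/2 + 55) = 73*(149/2) = 10877/2 ≈ 5438.5)
Q - 1*40605 = 10877/2 - 1*40605 = 10877/2 - 40605 = -70333/2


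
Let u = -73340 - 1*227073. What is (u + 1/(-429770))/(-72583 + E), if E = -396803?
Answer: 129108495011/201728021220 ≈ 0.64001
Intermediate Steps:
u = -300413 (u = -73340 - 227073 = -300413)
(u + 1/(-429770))/(-72583 + E) = (-300413 + 1/(-429770))/(-72583 - 396803) = (-300413 - 1/429770)/(-469386) = -129108495011/429770*(-1/469386) = 129108495011/201728021220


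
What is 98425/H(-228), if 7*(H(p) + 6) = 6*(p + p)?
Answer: -688975/2778 ≈ -248.01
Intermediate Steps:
H(p) = -6 + 12*p/7 (H(p) = -6 + (6*(p + p))/7 = -6 + (6*(2*p))/7 = -6 + (12*p)/7 = -6 + 12*p/7)
98425/H(-228) = 98425/(-6 + (12/7)*(-228)) = 98425/(-6 - 2736/7) = 98425/(-2778/7) = 98425*(-7/2778) = -688975/2778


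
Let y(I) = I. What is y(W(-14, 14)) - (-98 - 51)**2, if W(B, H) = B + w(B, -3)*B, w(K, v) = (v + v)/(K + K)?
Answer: -22218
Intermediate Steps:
w(K, v) = v/K (w(K, v) = (2*v)/((2*K)) = (2*v)*(1/(2*K)) = v/K)
W(B, H) = -3 + B (W(B, H) = B + (-3/B)*B = B - 3 = -3 + B)
y(W(-14, 14)) - (-98 - 51)**2 = (-3 - 14) - (-98 - 51)**2 = -17 - 1*(-149)**2 = -17 - 1*22201 = -17 - 22201 = -22218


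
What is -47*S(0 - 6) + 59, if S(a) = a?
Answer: 341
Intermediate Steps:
-47*S(0 - 6) + 59 = -47*(0 - 6) + 59 = -47*(-6) + 59 = 282 + 59 = 341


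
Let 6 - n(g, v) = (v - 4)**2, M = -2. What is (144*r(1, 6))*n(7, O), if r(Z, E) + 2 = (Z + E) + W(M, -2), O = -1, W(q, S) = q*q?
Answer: -24624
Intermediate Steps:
W(q, S) = q**2
n(g, v) = 6 - (-4 + v)**2 (n(g, v) = 6 - (v - 4)**2 = 6 - (-4 + v)**2)
r(Z, E) = 2 + E + Z (r(Z, E) = -2 + ((Z + E) + (-2)**2) = -2 + ((E + Z) + 4) = -2 + (4 + E + Z) = 2 + E + Z)
(144*r(1, 6))*n(7, O) = (144*(2 + 6 + 1))*(6 - (-4 - 1)**2) = (144*9)*(6 - 1*(-5)**2) = 1296*(6 - 1*25) = 1296*(6 - 25) = 1296*(-19) = -24624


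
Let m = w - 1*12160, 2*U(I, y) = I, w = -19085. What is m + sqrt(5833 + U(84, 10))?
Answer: -31245 + 5*sqrt(235) ≈ -31168.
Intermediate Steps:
U(I, y) = I/2
m = -31245 (m = -19085 - 1*12160 = -19085 - 12160 = -31245)
m + sqrt(5833 + U(84, 10)) = -31245 + sqrt(5833 + (1/2)*84) = -31245 + sqrt(5833 + 42) = -31245 + sqrt(5875) = -31245 + 5*sqrt(235)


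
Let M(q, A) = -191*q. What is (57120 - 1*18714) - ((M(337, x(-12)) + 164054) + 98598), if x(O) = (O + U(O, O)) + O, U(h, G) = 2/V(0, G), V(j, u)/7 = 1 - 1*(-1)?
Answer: -159879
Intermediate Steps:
V(j, u) = 14 (V(j, u) = 7*(1 - 1*(-1)) = 7*(1 + 1) = 7*2 = 14)
U(h, G) = ⅐ (U(h, G) = 2/14 = 2*(1/14) = ⅐)
x(O) = ⅐ + 2*O (x(O) = (O + ⅐) + O = (⅐ + O) + O = ⅐ + 2*O)
(57120 - 1*18714) - ((M(337, x(-12)) + 164054) + 98598) = (57120 - 1*18714) - ((-191*337 + 164054) + 98598) = (57120 - 18714) - ((-64367 + 164054) + 98598) = 38406 - (99687 + 98598) = 38406 - 1*198285 = 38406 - 198285 = -159879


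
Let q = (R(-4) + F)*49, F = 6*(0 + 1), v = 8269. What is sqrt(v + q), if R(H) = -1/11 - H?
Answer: 30*sqrt(1177)/11 ≈ 93.566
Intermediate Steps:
F = 6 (F = 6*1 = 6)
R(H) = -1/11 - H (R(H) = -1*1/11 - H = -1/11 - H)
q = 5341/11 (q = ((-1/11 - 1*(-4)) + 6)*49 = ((-1/11 + 4) + 6)*49 = (43/11 + 6)*49 = (109/11)*49 = 5341/11 ≈ 485.55)
sqrt(v + q) = sqrt(8269 + 5341/11) = sqrt(96300/11) = 30*sqrt(1177)/11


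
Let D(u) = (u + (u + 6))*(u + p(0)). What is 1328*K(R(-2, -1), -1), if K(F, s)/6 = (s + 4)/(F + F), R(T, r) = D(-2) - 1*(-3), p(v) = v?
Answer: -11952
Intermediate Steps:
D(u) = u*(6 + 2*u) (D(u) = (u + (u + 6))*(u + 0) = (u + (6 + u))*u = (6 + 2*u)*u = u*(6 + 2*u))
R(T, r) = -1 (R(T, r) = 2*(-2)*(3 - 2) - 1*(-3) = 2*(-2)*1 + 3 = -4 + 3 = -1)
K(F, s) = 3*(4 + s)/F (K(F, s) = 6*((s + 4)/(F + F)) = 6*((4 + s)/((2*F))) = 6*((4 + s)*(1/(2*F))) = 6*((4 + s)/(2*F)) = 3*(4 + s)/F)
1328*K(R(-2, -1), -1) = 1328*(3*(4 - 1)/(-1)) = 1328*(3*(-1)*3) = 1328*(-9) = -11952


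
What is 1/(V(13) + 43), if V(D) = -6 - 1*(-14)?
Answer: 1/51 ≈ 0.019608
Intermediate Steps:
V(D) = 8 (V(D) = -6 + 14 = 8)
1/(V(13) + 43) = 1/(8 + 43) = 1/51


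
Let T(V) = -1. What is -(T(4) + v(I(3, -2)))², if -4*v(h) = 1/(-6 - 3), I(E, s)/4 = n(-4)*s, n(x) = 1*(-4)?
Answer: -1225/1296 ≈ -0.94522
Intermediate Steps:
n(x) = -4
I(E, s) = -16*s (I(E, s) = 4*(-4*s) = -16*s)
v(h) = 1/36 (v(h) = -1/(4*(-6 - 3)) = -¼/(-9) = -¼*(-⅑) = 1/36)
-(T(4) + v(I(3, -2)))² = -(-1 + 1/36)² = -(-35/36)² = -1*1225/1296 = -1225/1296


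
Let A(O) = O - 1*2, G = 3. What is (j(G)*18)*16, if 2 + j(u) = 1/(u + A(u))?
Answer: -504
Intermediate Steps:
A(O) = -2 + O (A(O) = O - 2 = -2 + O)
j(u) = -2 + 1/(-2 + 2*u) (j(u) = -2 + 1/(u + (-2 + u)) = -2 + 1/(-2 + 2*u))
(j(G)*18)*16 = (((5 - 4*3)/(2*(-1 + 3)))*18)*16 = (((1/2)*(5 - 12)/2)*18)*16 = (((1/2)*(1/2)*(-7))*18)*16 = -7/4*18*16 = -63/2*16 = -504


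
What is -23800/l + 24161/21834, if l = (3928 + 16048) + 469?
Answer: -1711837/29759742 ≈ -0.057522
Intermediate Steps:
l = 20445 (l = 19976 + 469 = 20445)
-23800/l + 24161/21834 = -23800/20445 + 24161/21834 = -23800*1/20445 + 24161*(1/21834) = -4760/4089 + 24161/21834 = -1711837/29759742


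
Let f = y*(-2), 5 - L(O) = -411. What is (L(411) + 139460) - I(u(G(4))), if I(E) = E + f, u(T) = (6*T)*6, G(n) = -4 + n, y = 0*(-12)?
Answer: 139876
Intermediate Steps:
L(O) = 416 (L(O) = 5 - 1*(-411) = 5 + 411 = 416)
y = 0
f = 0 (f = 0*(-2) = 0)
u(T) = 36*T
I(E) = E (I(E) = E + 0 = E)
(L(411) + 139460) - I(u(G(4))) = (416 + 139460) - 36*(-4 + 4) = 139876 - 36*0 = 139876 - 1*0 = 139876 + 0 = 139876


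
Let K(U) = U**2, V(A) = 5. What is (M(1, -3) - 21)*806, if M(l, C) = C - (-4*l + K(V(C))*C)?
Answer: 44330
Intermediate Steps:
M(l, C) = -24*C + 4*l (M(l, C) = C - (-4*l + 5**2*C) = C - (-4*l + 25*C) = C + (-25*C + 4*l) = -24*C + 4*l)
(M(1, -3) - 21)*806 = ((-24*(-3) + 4*1) - 21)*806 = ((72 + 4) - 21)*806 = (76 - 21)*806 = 55*806 = 44330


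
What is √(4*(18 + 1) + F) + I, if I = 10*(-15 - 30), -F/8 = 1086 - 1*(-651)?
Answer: -450 + 2*I*√3455 ≈ -450.0 + 117.56*I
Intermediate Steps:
F = -13896 (F = -8*(1086 - 1*(-651)) = -8*(1086 + 651) = -8*1737 = -13896)
I = -450 (I = 10*(-45) = -450)
√(4*(18 + 1) + F) + I = √(4*(18 + 1) - 13896) - 450 = √(4*19 - 13896) - 450 = √(76 - 13896) - 450 = √(-13820) - 450 = 2*I*√3455 - 450 = -450 + 2*I*√3455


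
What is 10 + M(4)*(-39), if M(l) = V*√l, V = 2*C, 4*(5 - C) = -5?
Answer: -965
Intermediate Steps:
C = 25/4 (C = 5 - ¼*(-5) = 5 + 5/4 = 25/4 ≈ 6.2500)
V = 25/2 (V = 2*(25/4) = 25/2 ≈ 12.500)
M(l) = 25*√l/2
10 + M(4)*(-39) = 10 + (25*√4/2)*(-39) = 10 + ((25/2)*2)*(-39) = 10 + 25*(-39) = 10 - 975 = -965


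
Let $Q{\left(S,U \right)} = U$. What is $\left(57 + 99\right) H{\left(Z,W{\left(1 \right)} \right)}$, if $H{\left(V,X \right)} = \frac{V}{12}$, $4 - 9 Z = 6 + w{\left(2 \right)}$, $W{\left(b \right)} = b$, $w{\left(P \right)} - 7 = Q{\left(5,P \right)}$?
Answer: $- \frac{143}{9} \approx -15.889$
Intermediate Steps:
$w{\left(P \right)} = 7 + P$
$Z = - \frac{11}{9}$ ($Z = \frac{4}{9} - \frac{6 + \left(7 + 2\right)}{9} = \frac{4}{9} - \frac{6 + 9}{9} = \frac{4}{9} - \frac{5}{3} = - \frac{11}{9} \approx -1.2222$)
$H{\left(V,X \right)} = \frac{V}{12}$ ($H{\left(V,X \right)} = V \frac{1}{12} = \frac{V}{12}$)
$\left(57 + 99\right) H{\left(Z,W{\left(1 \right)} \right)} = \left(57 + 99\right) \frac{1}{12} \left(- \frac{11}{9}\right) = 156 \left(- \frac{11}{108}\right) = - \frac{143}{9}$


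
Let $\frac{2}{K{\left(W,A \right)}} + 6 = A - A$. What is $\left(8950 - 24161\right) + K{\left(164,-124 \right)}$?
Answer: $- \frac{45634}{3} \approx -15211.0$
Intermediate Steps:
$K{\left(W,A \right)} = - \frac{1}{3}$ ($K{\left(W,A \right)} = \frac{2}{-6 + \left(A - A\right)} = \frac{2}{-6 + 0} = \frac{2}{-6} = 2 \left(- \frac{1}{6}\right) = - \frac{1}{3}$)
$\left(8950 - 24161\right) + K{\left(164,-124 \right)} = \left(8950 - 24161\right) - \frac{1}{3} = -15211 - \frac{1}{3} = - \frac{45634}{3}$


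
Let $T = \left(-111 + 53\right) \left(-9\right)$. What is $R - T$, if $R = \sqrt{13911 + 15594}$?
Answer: $-522 + \sqrt{29505} \approx -350.23$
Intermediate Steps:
$T = 522$ ($T = \left(-58\right) \left(-9\right) = 522$)
$R = \sqrt{29505} \approx 171.77$
$R - T = \sqrt{29505} - 522 = -522 + \sqrt{29505}$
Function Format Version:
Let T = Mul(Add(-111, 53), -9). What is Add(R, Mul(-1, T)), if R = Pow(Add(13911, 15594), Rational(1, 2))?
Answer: Add(-522, Pow(29505, Rational(1, 2))) ≈ -350.23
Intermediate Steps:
T = 522 (T = Mul(-58, -9) = 522)
R = Pow(29505, Rational(1, 2)) ≈ 171.77
Add(R, Mul(-1, T)) = Add(Pow(29505, Rational(1, 2)), Mul(-1, 522)) = Add(Pow(29505, Rational(1, 2)), -522) = Add(-522, Pow(29505, Rational(1, 2)))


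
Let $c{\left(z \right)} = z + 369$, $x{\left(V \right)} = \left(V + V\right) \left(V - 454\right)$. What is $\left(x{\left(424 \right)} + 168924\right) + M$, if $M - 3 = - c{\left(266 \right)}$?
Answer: $142852$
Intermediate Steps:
$x{\left(V \right)} = 2 V \left(-454 + V\right)$
$c{\left(z \right)} = 369 + z$
$M = -632$ ($M = 3 - \left(369 + 266\right) = 3 - 635 = -632$)
$\left(x{\left(424 \right)} + 168924\right) + M = \left(2 \cdot 424 \left(-454 + 424\right) + 168924\right) - 632 = \left(2 \cdot 424 \left(-30\right) + 168924\right) - 632 = \left(-25440 + 168924\right) - 632 = 143484 - 632 = 142852$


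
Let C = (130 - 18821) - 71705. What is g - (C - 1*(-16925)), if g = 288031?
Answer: 361502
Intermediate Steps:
C = -90396 (C = -18691 - 71705 = -90396)
g - (C - 1*(-16925)) = 288031 - (-90396 - 1*(-16925)) = 288031 - (-90396 + 16925) = 288031 - 1*(-73471) = 288031 + 73471 = 361502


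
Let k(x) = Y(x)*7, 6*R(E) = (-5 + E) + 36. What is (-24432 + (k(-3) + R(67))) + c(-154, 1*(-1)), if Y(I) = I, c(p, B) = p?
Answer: -73772/3 ≈ -24591.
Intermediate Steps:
R(E) = 31/6 + E/6 (R(E) = ((-5 + E) + 36)/6 = (31 + E)/6 = 31/6 + E/6)
k(x) = 7*x (k(x) = x*7 = 7*x)
(-24432 + (k(-3) + R(67))) + c(-154, 1*(-1)) = (-24432 + (7*(-3) + (31/6 + (⅙)*67))) - 154 = (-24432 + (-21 + (31/6 + 67/6))) - 154 = (-24432 + (-21 + 49/3)) - 154 = (-24432 - 14/3) - 154 = -73310/3 - 154 = -73772/3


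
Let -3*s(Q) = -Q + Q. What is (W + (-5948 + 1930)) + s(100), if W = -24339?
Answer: -28357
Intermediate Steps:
s(Q) = 0 (s(Q) = -(-Q + Q)/3 = -1/3*0 = 0)
(W + (-5948 + 1930)) + s(100) = (-24339 + (-5948 + 1930)) + 0 = (-24339 - 4018) + 0 = -28357 + 0 = -28357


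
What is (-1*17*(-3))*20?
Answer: 1020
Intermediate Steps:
(-1*17*(-3))*20 = -17*(-3)*20 = 51*20 = 1020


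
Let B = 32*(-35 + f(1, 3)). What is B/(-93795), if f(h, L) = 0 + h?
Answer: 1088/93795 ≈ 0.011600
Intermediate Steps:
f(h, L) = h
B = -1088 (B = 32*(-35 + 1) = 32*(-34) = -1088)
B/(-93795) = -1088/(-93795) = -1088*(-1/93795) = 1088/93795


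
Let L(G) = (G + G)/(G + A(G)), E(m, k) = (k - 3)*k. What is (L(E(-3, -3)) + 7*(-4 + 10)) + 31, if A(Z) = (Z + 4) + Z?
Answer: 2135/29 ≈ 73.621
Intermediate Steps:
A(Z) = 4 + 2*Z (A(Z) = (4 + Z) + Z = 4 + 2*Z)
E(m, k) = k*(-3 + k) (E(m, k) = (-3 + k)*k = k*(-3 + k))
L(G) = 2*G/(4 + 3*G) (L(G) = (G + G)/(G + (4 + 2*G)) = (2*G)/(4 + 3*G) = 2*G/(4 + 3*G))
(L(E(-3, -3)) + 7*(-4 + 10)) + 31 = (2*(-3*(-3 - 3))/(4 + 3*(-3*(-3 - 3))) + 7*(-4 + 10)) + 31 = (2*(-3*(-6))/(4 + 3*(-3*(-6))) + 7*6) + 31 = (2*18/(4 + 3*18) + 42) + 31 = (2*18/(4 + 54) + 42) + 31 = (2*18/58 + 42) + 31 = (2*18*(1/58) + 42) + 31 = (18/29 + 42) + 31 = 1236/29 + 31 = 2135/29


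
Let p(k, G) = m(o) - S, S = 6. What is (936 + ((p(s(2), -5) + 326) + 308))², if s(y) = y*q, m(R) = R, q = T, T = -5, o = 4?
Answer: 2458624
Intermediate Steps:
q = -5
s(y) = -5*y (s(y) = y*(-5) = -5*y)
p(k, G) = -2 (p(k, G) = 4 - 1*6 = 4 - 6 = -2)
(936 + ((p(s(2), -5) + 326) + 308))² = (936 + ((-2 + 326) + 308))² = (936 + (324 + 308))² = (936 + 632)² = 1568² = 2458624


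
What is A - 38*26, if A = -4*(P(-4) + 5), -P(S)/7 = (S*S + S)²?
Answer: 3024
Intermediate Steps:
P(S) = -7*(S + S²)² (P(S) = -7*(S*S + S)² = -7*(S² + S)² = -7*(S + S²)²)
A = 4012 (A = -4*(-7*(-4)²*(1 - 4)² + 5) = -4*(-7*16*(-3)² + 5) = -4*(-7*16*9 + 5) = -4*(-1008 + 5) = -4*(-1003) = 4012)
A - 38*26 = 4012 - 38*26 = 4012 - 988 = 3024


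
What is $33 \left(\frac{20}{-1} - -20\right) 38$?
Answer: $0$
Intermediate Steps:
$33 \left(\frac{20}{-1} - -20\right) 38 = 33 \left(20 \left(-1\right) + 20\right) 38 = 33 \left(-20 + 20\right) 38 = 33 \cdot 0 \cdot 38 = 0 \cdot 38 = 0$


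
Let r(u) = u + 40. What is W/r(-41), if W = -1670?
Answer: 1670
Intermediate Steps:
r(u) = 40 + u
W/r(-41) = -1670/(40 - 41) = -1670/(-1) = -1670*(-1) = 1670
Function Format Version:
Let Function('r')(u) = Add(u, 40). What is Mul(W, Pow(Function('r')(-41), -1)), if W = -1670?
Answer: 1670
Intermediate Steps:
Function('r')(u) = Add(40, u)
Mul(W, Pow(Function('r')(-41), -1)) = Mul(-1670, Pow(Add(40, -41), -1)) = Mul(-1670, Pow(-1, -1)) = Mul(-1670, -1) = 1670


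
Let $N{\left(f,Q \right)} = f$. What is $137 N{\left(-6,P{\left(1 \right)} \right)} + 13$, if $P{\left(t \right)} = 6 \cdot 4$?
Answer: $-809$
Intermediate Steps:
$P{\left(t \right)} = 24$
$137 N{\left(-6,P{\left(1 \right)} \right)} + 13 = 137 \left(-6\right) + 13 = -822 + 13 = -809$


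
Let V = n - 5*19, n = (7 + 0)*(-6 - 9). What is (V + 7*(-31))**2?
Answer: 173889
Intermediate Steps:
n = -105 (n = 7*(-15) = -105)
V = -200 (V = -105 - 5*19 = -105 - 95 = -200)
(V + 7*(-31))**2 = (-200 + 7*(-31))**2 = (-200 - 217)**2 = (-417)**2 = 173889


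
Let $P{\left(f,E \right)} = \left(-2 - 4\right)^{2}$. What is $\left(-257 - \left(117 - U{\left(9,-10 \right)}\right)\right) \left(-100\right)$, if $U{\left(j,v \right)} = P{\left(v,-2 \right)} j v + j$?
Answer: $360500$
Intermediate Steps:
$P{\left(f,E \right)} = 36$ ($P{\left(f,E \right)} = \left(-6\right)^{2} = 36$)
$U{\left(j,v \right)} = j + 36 j v$ ($U{\left(j,v \right)} = 36 j v + j = j + 36 j v$)
$\left(-257 - \left(117 - U{\left(9,-10 \right)}\right)\right) \left(-100\right) = \left(-257 - \left(117 - 9 \left(1 + 36 \left(-10\right)\right)\right)\right) \left(-100\right) = \left(-257 - \left(117 - 9 \left(1 - 360\right)\right)\right) \left(-100\right) = \left(-257 - \left(117 - 9 \left(-359\right)\right)\right) \left(-100\right) = \left(-257 - \left(117 - -3231\right)\right) \left(-100\right) = \left(-257 - \left(117 + 3231\right)\right) \left(-100\right) = \left(-257 - 3348\right) \left(-100\right) = \left(-3605\right) \left(-100\right) = 360500$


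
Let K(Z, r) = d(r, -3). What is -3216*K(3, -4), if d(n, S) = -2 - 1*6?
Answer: 25728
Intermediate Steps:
d(n, S) = -8 (d(n, S) = -2 - 6 = -8)
K(Z, r) = -8
-3216*K(3, -4) = -3216*(-8) = 25728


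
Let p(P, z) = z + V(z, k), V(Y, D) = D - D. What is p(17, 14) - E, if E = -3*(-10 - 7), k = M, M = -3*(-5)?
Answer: -37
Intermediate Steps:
M = 15
k = 15
V(Y, D) = 0
p(P, z) = z (p(P, z) = z + 0 = z)
E = 51 (E = -3*(-17) = 51)
p(17, 14) - E = 14 - 1*51 = 14 - 51 = -37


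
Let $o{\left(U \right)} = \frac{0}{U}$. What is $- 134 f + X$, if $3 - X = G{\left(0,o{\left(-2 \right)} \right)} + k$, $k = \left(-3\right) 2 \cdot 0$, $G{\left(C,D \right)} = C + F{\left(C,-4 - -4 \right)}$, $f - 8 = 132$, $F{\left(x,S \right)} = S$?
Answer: $-18757$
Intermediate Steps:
$o{\left(U \right)} = 0$
$f = 140$ ($f = 8 + 132 = 140$)
$G{\left(C,D \right)} = C$ ($G{\left(C,D \right)} = C - 0 = C + \left(-4 + 4\right) = C + 0 = C$)
$k = 0$ ($k = \left(-6\right) 0 = 0$)
$X = 3$ ($X = 3 - \left(0 + 0\right) = 3 - 0 = 3 + 0 = 3$)
$- 134 f + X = \left(-134\right) 140 + 3 = -18760 + 3 = -18757$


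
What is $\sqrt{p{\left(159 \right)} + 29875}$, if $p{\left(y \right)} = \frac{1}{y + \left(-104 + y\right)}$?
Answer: $\frac{\sqrt{1368155714}}{214} \approx 172.84$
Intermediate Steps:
$p{\left(y \right)} = \frac{1}{-104 + 2 y}$
$\sqrt{p{\left(159 \right)} + 29875} = \sqrt{\frac{1}{2 \left(-52 + 159\right)} + 29875} = \sqrt{\frac{1}{2 \cdot 107} + 29875} = \sqrt{\frac{1}{2} \cdot \frac{1}{107} + 29875} = \sqrt{\frac{1}{214} + 29875} = \sqrt{\frac{6393251}{214}} = \frac{\sqrt{1368155714}}{214}$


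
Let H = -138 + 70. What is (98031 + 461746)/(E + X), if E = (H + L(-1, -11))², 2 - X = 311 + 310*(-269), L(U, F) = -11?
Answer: 559777/89322 ≈ 6.2670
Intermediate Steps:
H = -68
X = 83081 (X = 2 - (311 + 310*(-269)) = 2 - (311 - 83390) = 2 - 1*(-83079) = 2 + 83079 = 83081)
E = 6241 (E = (-68 - 11)² = (-79)² = 6241)
(98031 + 461746)/(E + X) = (98031 + 461746)/(6241 + 83081) = 559777/89322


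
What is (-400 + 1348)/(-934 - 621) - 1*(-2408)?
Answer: 3743492/1555 ≈ 2407.4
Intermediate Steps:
(-400 + 1348)/(-934 - 621) - 1*(-2408) = 948/(-1555) + 2408 = 948*(-1/1555) + 2408 = -948/1555 + 2408 = 3743492/1555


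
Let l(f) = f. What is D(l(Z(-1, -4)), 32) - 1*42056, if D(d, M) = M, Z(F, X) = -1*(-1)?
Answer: -42024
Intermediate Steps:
Z(F, X) = 1
D(l(Z(-1, -4)), 32) - 1*42056 = 32 - 1*42056 = 32 - 42056 = -42024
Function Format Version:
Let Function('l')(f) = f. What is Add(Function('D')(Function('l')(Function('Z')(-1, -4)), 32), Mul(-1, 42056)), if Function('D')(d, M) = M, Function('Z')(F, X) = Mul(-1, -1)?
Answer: -42024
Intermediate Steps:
Function('Z')(F, X) = 1
Add(Function('D')(Function('l')(Function('Z')(-1, -4)), 32), Mul(-1, 42056)) = Add(32, Mul(-1, 42056)) = Add(32, -42056) = -42024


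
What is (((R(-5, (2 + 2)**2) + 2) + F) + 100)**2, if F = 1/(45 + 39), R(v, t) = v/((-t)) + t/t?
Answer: 1205270089/112896 ≈ 10676.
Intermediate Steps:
R(v, t) = 1 - v/t (R(v, t) = v*(-1/t) + 1 = -v/t + 1 = 1 - v/t)
F = 1/84 ≈ 0.011905
(((R(-5, (2 + 2)**2) + 2) + F) + 100)**2 = (((((2 + 2)**2 - 1*(-5))/((2 + 2)**2) + 2) + 1/84) + 100)**2 = ((((4**2 + 5)/(4**2) + 2) + 1/84) + 100)**2 = ((((16 + 5)/16 + 2) + 1/84) + 100)**2 = ((((1/16)*21 + 2) + 1/84) + 100)**2 = (((21/16 + 2) + 1/84) + 100)**2 = ((53/16 + 1/84) + 100)**2 = (1117/336 + 100)**2 = (34717/336)**2 = 1205270089/112896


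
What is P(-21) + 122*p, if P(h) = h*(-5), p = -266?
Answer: -32347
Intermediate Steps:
P(h) = -5*h
P(-21) + 122*p = -5*(-21) + 122*(-266) = 105 - 32452 = -32347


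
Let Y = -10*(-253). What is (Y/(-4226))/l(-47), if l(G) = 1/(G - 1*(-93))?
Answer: -58190/2113 ≈ -27.539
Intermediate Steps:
Y = 2530
l(G) = 1/(93 + G) (l(G) = 1/(G + 93) = 1/(93 + G))
(Y/(-4226))/l(-47) = (2530/(-4226))/(1/(93 - 47)) = (2530*(-1/4226))/(1/46) = -1265/(2113*1/46) = -1265/2113*46 = -58190/2113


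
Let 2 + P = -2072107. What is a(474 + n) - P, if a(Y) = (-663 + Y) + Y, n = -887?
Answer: 2070620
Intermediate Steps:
P = -2072109 (P = -2 - 2072107 = -2072109)
a(Y) = -663 + 2*Y
a(474 + n) - P = (-663 + 2*(474 - 887)) - 1*(-2072109) = (-663 + 2*(-413)) + 2072109 = (-663 - 826) + 2072109 = -1489 + 2072109 = 2070620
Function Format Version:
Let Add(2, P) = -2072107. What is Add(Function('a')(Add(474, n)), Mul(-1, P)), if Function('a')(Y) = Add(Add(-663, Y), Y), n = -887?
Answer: 2070620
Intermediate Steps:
P = -2072109 (P = Add(-2, -2072107) = -2072109)
Function('a')(Y) = Add(-663, Mul(2, Y))
Add(Function('a')(Add(474, n)), Mul(-1, P)) = Add(Add(-663, Mul(2, Add(474, -887))), Mul(-1, -2072109)) = Add(Add(-663, Mul(2, -413)), 2072109) = Add(Add(-663, -826), 2072109) = Add(-1489, 2072109) = 2070620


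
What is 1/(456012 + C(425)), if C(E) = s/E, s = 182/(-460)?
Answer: 97750/44575172909 ≈ 2.1929e-6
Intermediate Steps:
s = -91/230 (s = 182*(-1/460) = -91/230 ≈ -0.39565)
C(E) = -91/(230*E)
1/(456012 + C(425)) = 1/(456012 - 91/230/425) = 1/(456012 - 91/230*1/425) = 1/(456012 - 91/97750) = 1/(44575172909/97750) = 97750/44575172909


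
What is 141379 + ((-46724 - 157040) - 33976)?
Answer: -96361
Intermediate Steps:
141379 + ((-46724 - 157040) - 33976) = 141379 + (-203764 - 33976) = 141379 - 237740 = -96361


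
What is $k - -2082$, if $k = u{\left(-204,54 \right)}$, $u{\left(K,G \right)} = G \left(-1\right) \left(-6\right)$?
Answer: $2406$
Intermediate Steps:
$u{\left(K,G \right)} = 6 G$ ($u{\left(K,G \right)} = - G \left(-6\right) = 6 G$)
$k = 324$ ($k = 6 \cdot 54 = 324$)
$k - -2082 = 324 - -2082 = 324 + 2082 = 2406$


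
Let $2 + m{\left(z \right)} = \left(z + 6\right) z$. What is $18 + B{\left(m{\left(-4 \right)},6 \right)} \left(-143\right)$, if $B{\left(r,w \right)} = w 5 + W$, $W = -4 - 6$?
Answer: $-2842$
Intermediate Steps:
$W = -10$ ($W = -4 - 6 = -10$)
$m{\left(z \right)} = -2 + z \left(6 + z\right)$ ($m{\left(z \right)} = -2 + \left(z + 6\right) z = -2 + \left(6 + z\right) z = -2 + z \left(6 + z\right)$)
$B{\left(r,w \right)} = -10 + 5 w$ ($B{\left(r,w \right)} = w 5 - 10 = 5 w - 10 = -10 + 5 w$)
$18 + B{\left(m{\left(-4 \right)},6 \right)} \left(-143\right) = 18 + \left(-10 + 5 \cdot 6\right) \left(-143\right) = 18 + \left(-10 + 30\right) \left(-143\right) = 18 + 20 \left(-143\right) = 18 - 2860 = -2842$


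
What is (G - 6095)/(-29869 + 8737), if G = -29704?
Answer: 11933/7044 ≈ 1.6941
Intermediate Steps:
(G - 6095)/(-29869 + 8737) = (-29704 - 6095)/(-29869 + 8737) = -35799/(-21132) = -35799*(-1/21132) = 11933/7044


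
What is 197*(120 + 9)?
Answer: 25413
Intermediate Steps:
197*(120 + 9) = 197*129 = 25413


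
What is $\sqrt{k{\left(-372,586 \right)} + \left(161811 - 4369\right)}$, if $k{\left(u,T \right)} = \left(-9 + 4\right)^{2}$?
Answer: $\sqrt{157467} \approx 396.82$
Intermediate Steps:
$k{\left(u,T \right)} = 25$ ($k{\left(u,T \right)} = \left(-5\right)^{2} = 25$)
$\sqrt{k{\left(-372,586 \right)} + \left(161811 - 4369\right)} = \sqrt{25 + \left(161811 - 4369\right)} = \sqrt{25 + 157442} = \sqrt{157467}$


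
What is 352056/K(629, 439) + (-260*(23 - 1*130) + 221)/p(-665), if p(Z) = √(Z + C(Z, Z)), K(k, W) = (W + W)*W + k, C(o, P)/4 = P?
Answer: 352056/386071 - 28041*I*√133/665 ≈ 0.91189 - 486.29*I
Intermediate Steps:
C(o, P) = 4*P
K(k, W) = k + 2*W² (K(k, W) = (2*W)*W + k = 2*W² + k = k + 2*W²)
p(Z) = √5*√Z (p(Z) = √(Z + 4*Z) = √(5*Z) = √5*√Z)
352056/K(629, 439) + (-260*(23 - 1*130) + 221)/p(-665) = 352056/(629 + 2*439²) + (-260*(23 - 1*130) + 221)/((√5*√(-665))) = 352056/(629 + 2*192721) + (-260*(23 - 130) + 221)/((√5*(I*√665))) = 352056/(629 + 385442) + (-260*(-107) + 221)/((5*I*√133)) = 352056/386071 + (27820 + 221)*(-I*√133/665) = 352056*(1/386071) + 28041*(-I*√133/665) = 352056/386071 - 28041*I*√133/665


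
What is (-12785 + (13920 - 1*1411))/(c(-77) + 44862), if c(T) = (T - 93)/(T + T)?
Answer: -21252/3454459 ≈ -0.0061520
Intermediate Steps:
c(T) = (-93 + T)/(2*T) (c(T) = (-93 + T)/((2*T)) = (-93 + T)*(1/(2*T)) = (-93 + T)/(2*T))
(-12785 + (13920 - 1*1411))/(c(-77) + 44862) = (-12785 + (13920 - 1*1411))/((½)*(-93 - 77)/(-77) + 44862) = (-12785 + (13920 - 1411))/((½)*(-1/77)*(-170) + 44862) = (-12785 + 12509)/(85/77 + 44862) = -276/3454459/77 = -276*77/3454459 = -21252/3454459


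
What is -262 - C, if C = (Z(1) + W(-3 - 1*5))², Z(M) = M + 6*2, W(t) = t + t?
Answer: -271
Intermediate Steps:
W(t) = 2*t
Z(M) = 12 + M (Z(M) = M + 12 = 12 + M)
C = 9 (C = ((12 + 1) + 2*(-3 - 1*5))² = (13 + 2*(-3 - 5))² = (13 + 2*(-8))² = (13 - 16)² = (-3)² = 9)
-262 - C = -262 - 1*9 = -262 - 9 = -271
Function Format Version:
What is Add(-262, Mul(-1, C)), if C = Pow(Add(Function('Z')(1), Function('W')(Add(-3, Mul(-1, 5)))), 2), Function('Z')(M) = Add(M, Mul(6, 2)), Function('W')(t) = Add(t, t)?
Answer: -271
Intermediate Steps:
Function('W')(t) = Mul(2, t)
Function('Z')(M) = Add(12, M) (Function('Z')(M) = Add(M, 12) = Add(12, M))
C = 9 (C = Pow(Add(Add(12, 1), Mul(2, Add(-3, Mul(-1, 5)))), 2) = Pow(Add(13, Mul(2, Add(-3, -5))), 2) = Pow(Add(13, Mul(2, -8)), 2) = Pow(Add(13, -16), 2) = Pow(-3, 2) = 9)
Add(-262, Mul(-1, C)) = Add(-262, Mul(-1, 9)) = Add(-262, -9) = -271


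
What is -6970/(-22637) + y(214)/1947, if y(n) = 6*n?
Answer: 14212166/14691413 ≈ 0.96738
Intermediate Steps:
-6970/(-22637) + y(214)/1947 = -6970/(-22637) + (6*214)/1947 = -6970*(-1/22637) + 1284*(1/1947) = 6970/22637 + 428/649 = 14212166/14691413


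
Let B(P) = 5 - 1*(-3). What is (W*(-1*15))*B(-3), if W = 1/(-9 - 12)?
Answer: 40/7 ≈ 5.7143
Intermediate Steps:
W = -1/21 (W = 1/(-21) = -1/21 ≈ -0.047619)
B(P) = 8 (B(P) = 5 + 3 = 8)
(W*(-1*15))*B(-3) = -(-1)*15/21*8 = -1/21*(-15)*8 = (5/7)*8 = 40/7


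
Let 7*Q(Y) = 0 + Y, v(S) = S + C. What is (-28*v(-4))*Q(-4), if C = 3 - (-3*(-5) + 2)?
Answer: -288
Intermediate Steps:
C = -14 (C = 3 - (15 + 2) = 3 - 1*17 = 3 - 17 = -14)
v(S) = -14 + S (v(S) = S - 14 = -14 + S)
Q(Y) = Y/7 (Q(Y) = (0 + Y)/7 = Y/7)
(-28*v(-4))*Q(-4) = (-28*(-14 - 4))*((⅐)*(-4)) = -28*(-18)*(-4/7) = 504*(-4/7) = -288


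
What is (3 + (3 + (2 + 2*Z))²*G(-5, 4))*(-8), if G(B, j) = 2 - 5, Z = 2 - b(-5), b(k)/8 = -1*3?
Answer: 77952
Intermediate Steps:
b(k) = -24 (b(k) = 8*(-1*3) = 8*(-3) = -24)
Z = 26 (Z = 2 - 1*(-24) = 2 + 24 = 26)
G(B, j) = -3
(3 + (3 + (2 + 2*Z))²*G(-5, 4))*(-8) = (3 + (3 + (2 + 2*26))²*(-3))*(-8) = (3 + (3 + (2 + 52))²*(-3))*(-8) = (3 + (3 + 54)²*(-3))*(-8) = (3 + 57²*(-3))*(-8) = (3 + 3249*(-3))*(-8) = (3 - 9747)*(-8) = -9744*(-8) = 77952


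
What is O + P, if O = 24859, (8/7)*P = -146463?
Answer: -826369/8 ≈ -1.0330e+5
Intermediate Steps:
P = -1025241/8 (P = (7/8)*(-146463) = -1025241/8 ≈ -1.2816e+5)
O + P = 24859 - 1025241/8 = -826369/8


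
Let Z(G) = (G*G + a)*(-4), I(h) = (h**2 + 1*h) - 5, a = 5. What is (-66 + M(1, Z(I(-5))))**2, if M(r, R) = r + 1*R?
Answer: 970225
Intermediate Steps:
I(h) = -5 + h + h**2 (I(h) = (h**2 + h) - 5 = (h + h**2) - 5 = -5 + h + h**2)
Z(G) = -20 - 4*G**2 (Z(G) = (G*G + 5)*(-4) = (G**2 + 5)*(-4) = (5 + G**2)*(-4) = -20 - 4*G**2)
M(r, R) = R + r (M(r, R) = r + R = R + r)
(-66 + M(1, Z(I(-5))))**2 = (-66 + ((-20 - 4*(-5 - 5 + (-5)**2)**2) + 1))**2 = (-66 + ((-20 - 4*(-5 - 5 + 25)**2) + 1))**2 = (-66 + ((-20 - 4*15**2) + 1))**2 = (-66 + ((-20 - 4*225) + 1))**2 = (-66 + ((-20 - 900) + 1))**2 = (-66 + (-920 + 1))**2 = (-66 - 919)**2 = (-985)**2 = 970225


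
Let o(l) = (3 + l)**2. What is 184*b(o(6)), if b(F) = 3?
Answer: 552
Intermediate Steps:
184*b(o(6)) = 184*3 = 552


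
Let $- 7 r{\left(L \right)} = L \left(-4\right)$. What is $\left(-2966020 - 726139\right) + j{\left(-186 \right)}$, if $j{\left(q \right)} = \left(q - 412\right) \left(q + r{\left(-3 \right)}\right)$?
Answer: $- \frac{25059341}{7} \approx -3.5799 \cdot 10^{6}$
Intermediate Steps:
$r{\left(L \right)} = \frac{4 L}{7}$ ($r{\left(L \right)} = - \frac{L \left(-4\right)}{7} = - \frac{\left(-4\right) L}{7} = \frac{4 L}{7}$)
$j{\left(q \right)} = \left(-412 + q\right) \left(- \frac{12}{7} + q\right)$ ($j{\left(q \right)} = \left(q - 412\right) \left(q + \frac{4}{7} \left(-3\right)\right) = \left(-412 + q\right) \left(q - \frac{12}{7}\right) = \left(-412 + q\right) \left(- \frac{12}{7} + q\right)$)
$\left(-2966020 - 726139\right) + j{\left(-186 \right)} = \left(-2966020 - 726139\right) + \left(\frac{4944}{7} + \left(-186\right)^{2} - - \frac{538656}{7}\right) = -3692159 + \left(\frac{4944}{7} + 34596 + \frac{538656}{7}\right) = -3692159 + \frac{785772}{7} = - \frac{25059341}{7}$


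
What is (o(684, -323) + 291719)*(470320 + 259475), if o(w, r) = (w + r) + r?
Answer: 212922799815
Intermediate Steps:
o(w, r) = w + 2*r (o(w, r) = (r + w) + r = w + 2*r)
(o(684, -323) + 291719)*(470320 + 259475) = ((684 + 2*(-323)) + 291719)*(470320 + 259475) = ((684 - 646) + 291719)*729795 = (38 + 291719)*729795 = 291757*729795 = 212922799815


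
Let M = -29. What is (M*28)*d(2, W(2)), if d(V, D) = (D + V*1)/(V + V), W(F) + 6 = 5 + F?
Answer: -609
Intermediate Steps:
W(F) = -1 + F (W(F) = -6 + (5 + F) = -1 + F)
d(V, D) = (D + V)/(2*V) (d(V, D) = (D + V)/((2*V)) = (D + V)*(1/(2*V)) = (D + V)/(2*V))
(M*28)*d(2, W(2)) = (-29*28)*((1/2)*((-1 + 2) + 2)/2) = -406*(1 + 2)/2 = -406*3/2 = -812*3/4 = -609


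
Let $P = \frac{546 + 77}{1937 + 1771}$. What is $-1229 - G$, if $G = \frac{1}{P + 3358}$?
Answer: $- \frac{15303618631}{12452087} \approx -1229.0$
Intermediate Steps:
$P = \frac{623}{3708} \approx 0.16802$
$G = \frac{3708}{12452087}$ ($G = \frac{1}{\frac{623}{3708} + 3358} = \frac{1}{\frac{12452087}{3708}} = \frac{3708}{12452087} \approx 0.00029778$)
$-1229 - G = -1229 - \frac{3708}{12452087} = - \frac{15303618631}{12452087}$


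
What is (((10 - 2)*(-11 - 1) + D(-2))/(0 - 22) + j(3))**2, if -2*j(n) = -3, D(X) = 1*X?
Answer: 17161/484 ≈ 35.457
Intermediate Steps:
D(X) = X
j(n) = 3/2 (j(n) = -1/2*(-3) = 3/2)
(((10 - 2)*(-11 - 1) + D(-2))/(0 - 22) + j(3))**2 = (((10 - 2)*(-11 - 1) - 2)/(0 - 22) + 3/2)**2 = ((8*(-12) - 2)/(-22) + 3/2)**2 = ((-96 - 2)*(-1/22) + 3/2)**2 = (-98*(-1/22) + 3/2)**2 = (49/11 + 3/2)**2 = (131/22)**2 = 17161/484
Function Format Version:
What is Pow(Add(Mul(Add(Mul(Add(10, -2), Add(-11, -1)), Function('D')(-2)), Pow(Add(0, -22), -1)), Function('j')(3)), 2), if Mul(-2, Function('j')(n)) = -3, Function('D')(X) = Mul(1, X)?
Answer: Rational(17161, 484) ≈ 35.457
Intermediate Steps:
Function('D')(X) = X
Function('j')(n) = Rational(3, 2) (Function('j')(n) = Mul(Rational(-1, 2), -3) = Rational(3, 2))
Pow(Add(Mul(Add(Mul(Add(10, -2), Add(-11, -1)), Function('D')(-2)), Pow(Add(0, -22), -1)), Function('j')(3)), 2) = Pow(Add(Mul(Add(Mul(Add(10, -2), Add(-11, -1)), -2), Pow(Add(0, -22), -1)), Rational(3, 2)), 2) = Pow(Add(Mul(Add(Mul(8, -12), -2), Pow(-22, -1)), Rational(3, 2)), 2) = Pow(Add(Mul(Add(-96, -2), Rational(-1, 22)), Rational(3, 2)), 2) = Pow(Add(Mul(-98, Rational(-1, 22)), Rational(3, 2)), 2) = Pow(Add(Rational(49, 11), Rational(3, 2)), 2) = Pow(Rational(131, 22), 2) = Rational(17161, 484)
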